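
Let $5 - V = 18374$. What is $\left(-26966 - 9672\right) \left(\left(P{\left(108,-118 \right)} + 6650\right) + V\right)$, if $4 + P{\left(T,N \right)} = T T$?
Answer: $2161642$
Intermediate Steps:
$V = -18369$ ($V = 5 - 18374 = -18369$)
$P{\left(T,N \right)} = -4 + T^{2}$ ($P{\left(T,N \right)} = -4 + T T = -4 + T^{2}$)
$\left(-26966 - 9672\right) \left(\left(P{\left(108,-118 \right)} + 6650\right) + V\right) = \left(-26966 - 9672\right) \left(\left(\left(-4 + 108^{2}\right) + 6650\right) - 18369\right) = - 36638 \left(\left(\left(-4 + 11664\right) + 6650\right) - 18369\right) = - 36638 \left(\left(11660 + 6650\right) - 18369\right) = - 36638 \left(18310 - 18369\right) = \left(-36638\right) \left(-59\right) = 2161642$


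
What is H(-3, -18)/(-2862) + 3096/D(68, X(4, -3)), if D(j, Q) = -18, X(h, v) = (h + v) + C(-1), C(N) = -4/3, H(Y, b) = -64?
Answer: -246100/1431 ≈ -171.98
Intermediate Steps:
C(N) = -4/3 (C(N) = -4*1/3 = -4/3)
X(h, v) = -4/3 + h + v (X(h, v) = (h + v) - 4/3 = -4/3 + h + v)
H(-3, -18)/(-2862) + 3096/D(68, X(4, -3)) = -64/(-2862) + 3096/(-18) = -64*(-1/2862) + 3096*(-1/18) = 32/1431 - 172 = -246100/1431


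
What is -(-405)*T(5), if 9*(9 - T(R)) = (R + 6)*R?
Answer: 1170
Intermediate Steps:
T(R) = 9 - R*(6 + R)/9 (T(R) = 9 - (R + 6)*R/9 = 9 - (6 + R)*R/9 = 9 - R*(6 + R)/9)
-(-405)*T(5) = -(-405)*(9 - ⅔*5 - ⅑*5²) = -(-405)*(9 - 10/3 - ⅑*25) = -(-405)*(9 - 10/3 - 25/9) = -(-405)*26/9 = -1*(-1170) = 1170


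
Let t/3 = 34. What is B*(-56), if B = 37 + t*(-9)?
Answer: 49336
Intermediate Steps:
t = 102 (t = 3*34 = 102)
B = -881 (B = 37 + 102*(-9) = 37 - 918 = -881)
B*(-56) = -881*(-56) = 49336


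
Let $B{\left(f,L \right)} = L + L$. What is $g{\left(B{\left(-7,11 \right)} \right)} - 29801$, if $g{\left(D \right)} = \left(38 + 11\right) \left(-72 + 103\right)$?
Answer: $-28282$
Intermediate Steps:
$B{\left(f,L \right)} = 2 L$
$g{\left(D \right)} = 1519$ ($g{\left(D \right)} = 49 \cdot 31 = 1519$)
$g{\left(B{\left(-7,11 \right)} \right)} - 29801 = 1519 - 29801 = -28282$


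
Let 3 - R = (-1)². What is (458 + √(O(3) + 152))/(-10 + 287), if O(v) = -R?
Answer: 458/277 + 5*√6/277 ≈ 1.6976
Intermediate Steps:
R = 2 (R = 3 - 1*(-1)² = 3 - 1*1 = 3 - 1 = 2)
O(v) = -2 (O(v) = -1*2 = -2)
(458 + √(O(3) + 152))/(-10 + 287) = (458 + √(-2 + 152))/(-10 + 287) = (458 + √150)/277 = (458 + 5*√6)*(1/277) = 458/277 + 5*√6/277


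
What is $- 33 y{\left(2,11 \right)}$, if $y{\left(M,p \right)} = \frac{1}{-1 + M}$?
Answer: $-33$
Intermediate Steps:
$- 33 y{\left(2,11 \right)} = - \frac{33}{-1 + 2} = - \frac{33}{1} = \left(-33\right) 1 = -33$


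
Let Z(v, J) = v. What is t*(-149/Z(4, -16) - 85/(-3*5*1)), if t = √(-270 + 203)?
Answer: -379*I*√67/12 ≈ -258.52*I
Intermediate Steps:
t = I*√67 (t = √(-67) = I*√67 ≈ 8.1853*I)
t*(-149/Z(4, -16) - 85/(-3*5*1)) = (I*√67)*(-149/4 - 85/(-3*5*1)) = (I*√67)*(-149*¼ - 85/((-15*1))) = (I*√67)*(-149/4 - 85/(-15)) = (I*√67)*(-149/4 - 85*(-1/15)) = (I*√67)*(-149/4 + 17/3) = (I*√67)*(-379/12) = -379*I*√67/12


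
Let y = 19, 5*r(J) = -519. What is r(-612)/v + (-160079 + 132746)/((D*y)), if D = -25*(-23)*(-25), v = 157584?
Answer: 1426297699/14346710000 ≈ 0.099416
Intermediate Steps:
r(J) = -519/5 (r(J) = (⅕)*(-519) = -519/5)
D = -14375 (D = 575*(-25) = -14375)
r(-612)/v + (-160079 + 132746)/((D*y)) = -519/5/157584 + (-160079 + 132746)/((-14375*19)) = -519/5*1/157584 - 27333/(-273125) = -173/262640 - 27333*(-1/273125) = -173/262640 + 27333/273125 = 1426297699/14346710000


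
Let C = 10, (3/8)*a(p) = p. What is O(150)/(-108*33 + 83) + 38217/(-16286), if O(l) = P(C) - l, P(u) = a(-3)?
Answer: -130460189/56691566 ≈ -2.3012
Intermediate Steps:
a(p) = 8*p/3
P(u) = -8 (P(u) = (8/3)*(-3) = -8)
O(l) = -8 - l
O(150)/(-108*33 + 83) + 38217/(-16286) = (-8 - 1*150)/(-108*33 + 83) + 38217/(-16286) = (-8 - 150)/(-3564 + 83) + 38217*(-1/16286) = -158/(-3481) - 38217/16286 = -158*(-1/3481) - 38217/16286 = 158/3481 - 38217/16286 = -130460189/56691566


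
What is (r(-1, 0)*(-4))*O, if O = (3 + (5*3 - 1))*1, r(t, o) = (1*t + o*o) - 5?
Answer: 408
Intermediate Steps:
r(t, o) = -5 + t + o² (r(t, o) = (t + o²) - 5 = -5 + t + o²)
O = 17 (O = (3 + (15 - 1))*1 = (3 + 14)*1 = 17*1 = 17)
(r(-1, 0)*(-4))*O = ((-5 - 1 + 0²)*(-4))*17 = ((-5 - 1 + 0)*(-4))*17 = -6*(-4)*17 = 24*17 = 408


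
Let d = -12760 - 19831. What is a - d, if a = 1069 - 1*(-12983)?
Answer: 46643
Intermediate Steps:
d = -32591
a = 14052 (a = 1069 + 12983 = 14052)
a - d = 14052 - 1*(-32591) = 14052 + 32591 = 46643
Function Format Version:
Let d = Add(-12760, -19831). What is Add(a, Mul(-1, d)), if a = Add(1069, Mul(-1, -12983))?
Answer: 46643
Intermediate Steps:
d = -32591
a = 14052 (a = Add(1069, 12983) = 14052)
Add(a, Mul(-1, d)) = Add(14052, Mul(-1, -32591)) = Add(14052, 32591) = 46643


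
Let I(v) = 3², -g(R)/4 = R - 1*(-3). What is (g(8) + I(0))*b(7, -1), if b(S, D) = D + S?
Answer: -210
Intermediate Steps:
g(R) = -12 - 4*R (g(R) = -4*(R - 1*(-3)) = -4*(R + 3) = -4*(3 + R) = -12 - 4*R)
I(v) = 9
(g(8) + I(0))*b(7, -1) = ((-12 - 4*8) + 9)*(-1 + 7) = ((-12 - 32) + 9)*6 = (-44 + 9)*6 = -35*6 = -210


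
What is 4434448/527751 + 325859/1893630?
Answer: 2856392059783/333121708710 ≈ 8.5746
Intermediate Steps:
4434448/527751 + 325859/1893630 = 2856392059783/333121708710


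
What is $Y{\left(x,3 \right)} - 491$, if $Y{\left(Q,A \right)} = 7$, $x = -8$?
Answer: $-484$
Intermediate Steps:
$Y{\left(x,3 \right)} - 491 = 7 - 491 = -484$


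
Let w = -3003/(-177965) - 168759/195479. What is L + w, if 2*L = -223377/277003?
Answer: -24084288910757583/19272993540711410 ≈ -1.2496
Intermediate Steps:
L = -223377/554006 (L = (-223377/277003)/2 = (-223377*1/277003)/2 = (½)*(-223377/277003) = -223377/554006 ≈ -0.40320)
w = -29446171998/34788420235 (w = -3003*(-1/177965) - 168759*1/195479 = 3003/177965 - 168759/195479 = -29446171998/34788420235 ≈ -0.84644)
L + w = -223377/554006 - 29446171998/34788420235 = -24084288910757583/19272993540711410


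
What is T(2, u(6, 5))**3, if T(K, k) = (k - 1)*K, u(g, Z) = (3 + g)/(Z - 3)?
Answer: 343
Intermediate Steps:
u(g, Z) = (3 + g)/(-3 + Z)
T(K, k) = K*(-1 + k) (T(K, k) = (-1 + k)*K = K*(-1 + k))
T(2, u(6, 5))**3 = (2*(-1 + (3 + 6)/(-3 + 5)))**3 = (2*(-1 + 9/2))**3 = (2*(7/2))**3 = 7**3 = 343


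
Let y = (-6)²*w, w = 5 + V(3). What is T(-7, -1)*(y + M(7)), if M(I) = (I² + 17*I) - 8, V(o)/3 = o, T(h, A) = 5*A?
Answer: -3320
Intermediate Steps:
V(o) = 3*o
M(I) = -8 + I² + 17*I
w = 14 (w = 5 + 3*3 = 5 + 9 = 14)
y = 504 (y = (-6)²*14 = 36*14 = 504)
T(-7, -1)*(y + M(7)) = (5*(-1))*(504 + (-8 + 7² + 17*7)) = -5*(504 + (-8 + 49 + 119)) = -5*(504 + 160) = -5*664 = -3320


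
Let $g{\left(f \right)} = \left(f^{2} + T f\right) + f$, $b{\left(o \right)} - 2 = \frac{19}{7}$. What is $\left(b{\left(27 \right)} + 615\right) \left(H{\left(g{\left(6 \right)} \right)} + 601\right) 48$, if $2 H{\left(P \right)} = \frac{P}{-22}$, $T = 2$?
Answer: $\frac{196251120}{11} \approx 1.7841 \cdot 10^{7}$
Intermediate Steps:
$b{\left(o \right)} = \frac{33}{7}$ ($b{\left(o \right)} = 2 + \frac{19}{7} = \frac{33}{7}$)
$g{\left(f \right)} = f^{2} + 3 f$ ($g{\left(f \right)} = \left(f^{2} + 2 f\right) + f = f^{2} + 3 f$)
$H{\left(P \right)} = - \frac{P}{44}$ ($H{\left(P \right)} = \frac{P \frac{1}{-22}}{2} = \frac{P \left(- \frac{1}{22}\right)}{2} = \frac{\left(- \frac{1}{22}\right) P}{2} = - \frac{P}{44}$)
$\left(b{\left(27 \right)} + 615\right) \left(H{\left(g{\left(6 \right)} \right)} + 601\right) 48 = \left(\frac{33}{7} + 615\right) \left(- \frac{6 \left(3 + 6\right)}{44} + 601\right) 48 = \frac{4338 \left(- \frac{6 \cdot 9}{44} + 601\right)}{7} \cdot 48 = \frac{4338 \left(\left(- \frac{1}{44}\right) 54 + 601\right)}{7} \cdot 48 = \frac{4338 \left(- \frac{27}{22} + 601\right)}{7} \cdot 48 = \frac{4338}{7} \cdot \frac{13195}{22} \cdot 48 = \frac{4088565}{11} \cdot 48 = \frac{196251120}{11}$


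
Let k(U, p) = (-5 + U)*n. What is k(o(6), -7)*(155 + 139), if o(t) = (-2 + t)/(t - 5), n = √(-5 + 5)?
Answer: 0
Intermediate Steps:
n = 0 (n = √0 = 0)
o(t) = (-2 + t)/(-5 + t)
k(U, p) = 0 (k(U, p) = (-5 + U)*0 = 0)
k(o(6), -7)*(155 + 139) = 0*(155 + 139) = 0*294 = 0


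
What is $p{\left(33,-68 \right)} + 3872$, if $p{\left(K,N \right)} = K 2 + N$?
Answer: $3870$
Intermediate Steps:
$p{\left(K,N \right)} = N + 2 K$ ($p{\left(K,N \right)} = 2 K + N = N + 2 K$)
$p{\left(33,-68 \right)} + 3872 = \left(-68 + 2 \cdot 33\right) + 3872 = \left(-68 + 66\right) + 3872 = -2 + 3872 = 3870$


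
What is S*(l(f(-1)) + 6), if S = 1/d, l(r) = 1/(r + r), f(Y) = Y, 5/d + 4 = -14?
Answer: -99/5 ≈ -19.800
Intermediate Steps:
d = -5/18 (d = 5/(-4 - 14) = 5/(-18) = 5*(-1/18) = -5/18 ≈ -0.27778)
l(r) = 1/(2*r)
S = -18/5 (S = 1/(-5/18) = -18/5 ≈ -3.6000)
S*(l(f(-1)) + 6) = -18*((½)/(-1) + 6)/5 = -18*((½)*(-1) + 6)/5 = -18*(-½ + 6)/5 = -18/5*11/2 = -99/5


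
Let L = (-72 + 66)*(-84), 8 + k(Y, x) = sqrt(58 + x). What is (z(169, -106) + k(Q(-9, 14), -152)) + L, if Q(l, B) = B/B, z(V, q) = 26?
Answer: 522 + I*sqrt(94) ≈ 522.0 + 9.6954*I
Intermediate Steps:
Q(l, B) = 1
k(Y, x) = -8 + sqrt(58 + x)
L = 504 (L = -6*(-84) = 504)
(z(169, -106) + k(Q(-9, 14), -152)) + L = (26 + (-8 + sqrt(58 - 152))) + 504 = (26 + (-8 + sqrt(-94))) + 504 = (26 + (-8 + I*sqrt(94))) + 504 = (18 + I*sqrt(94)) + 504 = 522 + I*sqrt(94)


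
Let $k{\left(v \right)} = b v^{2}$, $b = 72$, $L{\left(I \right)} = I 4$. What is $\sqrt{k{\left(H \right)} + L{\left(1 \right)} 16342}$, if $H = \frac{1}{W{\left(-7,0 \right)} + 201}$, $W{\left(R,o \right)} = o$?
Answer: $\frac{4 \sqrt{18339810}}{67} \approx 255.67$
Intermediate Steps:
$H = \frac{1}{201}$ ($H = \frac{1}{0 + 201} = \frac{1}{201} \approx 0.0049751$)
$L{\left(I \right)} = 4 I$
$k{\left(v \right)} = 72 v^{2}$
$\sqrt{k{\left(H \right)} + L{\left(1 \right)} 16342} = \sqrt{\frac{72}{40401} + 4 \cdot 1 \cdot 16342} = \sqrt{72 \cdot \frac{1}{40401} + 4 \cdot 16342} = \sqrt{\frac{8}{4489} + 65368} = \sqrt{\frac{293436960}{4489}} = \frac{4 \sqrt{18339810}}{67}$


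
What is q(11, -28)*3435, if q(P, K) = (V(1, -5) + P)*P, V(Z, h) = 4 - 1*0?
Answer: 566775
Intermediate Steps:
V(Z, h) = 4 (V(Z, h) = 4 + 0 = 4)
q(P, K) = P*(4 + P) (q(P, K) = (4 + P)*P = P*(4 + P))
q(11, -28)*3435 = (11*(4 + 11))*3435 = (11*15)*3435 = 165*3435 = 566775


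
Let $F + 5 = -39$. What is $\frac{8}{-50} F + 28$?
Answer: $\frac{876}{25} \approx 35.04$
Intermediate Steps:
$F = -44$ ($F = -5 - 39 = -44$)
$\frac{8}{-50} F + 28 = \frac{8}{-50} \left(-44\right) + 28 = 8 \left(- \frac{1}{50}\right) \left(-44\right) + 28 = \left(- \frac{4}{25}\right) \left(-44\right) + 28 = \frac{176}{25} + 28 = \frac{876}{25}$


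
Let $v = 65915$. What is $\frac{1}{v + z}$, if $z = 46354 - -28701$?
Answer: $\frac{1}{140970} \approx 7.0937 \cdot 10^{-6}$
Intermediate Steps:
$z = 75055$ ($z = 46354 + 28701 = 75055$)
$\frac{1}{v + z} = \frac{1}{65915 + 75055} = \frac{1}{140970}$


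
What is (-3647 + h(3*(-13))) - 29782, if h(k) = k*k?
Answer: -31908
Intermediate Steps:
h(k) = k²
(-3647 + h(3*(-13))) - 29782 = (-3647 + (3*(-13))²) - 29782 = (-3647 + (-39)²) - 29782 = (-3647 + 1521) - 29782 = -2126 - 29782 = -31908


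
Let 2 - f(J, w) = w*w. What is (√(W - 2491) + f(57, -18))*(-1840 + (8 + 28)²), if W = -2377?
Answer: 175168 - 1088*I*√1217 ≈ 1.7517e+5 - 37955.0*I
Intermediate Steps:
f(J, w) = 2 - w² (f(J, w) = 2 - w*w = 2 - w²)
(√(W - 2491) + f(57, -18))*(-1840 + (8 + 28)²) = (√(-2377 - 2491) + (2 - 1*(-18)²))*(-1840 + (8 + 28)²) = (√(-4868) + (2 - 1*324))*(-1840 + 36²) = (2*I*√1217 + (2 - 324))*(-1840 + 1296) = (2*I*√1217 - 322)*(-544) = (-322 + 2*I*√1217)*(-544) = 175168 - 1088*I*√1217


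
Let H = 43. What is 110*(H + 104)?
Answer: 16170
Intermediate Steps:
110*(H + 104) = 110*(43 + 104) = 110*147 = 16170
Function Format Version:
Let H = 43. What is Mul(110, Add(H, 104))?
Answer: 16170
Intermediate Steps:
Mul(110, Add(H, 104)) = Mul(110, Add(43, 104)) = Mul(110, 147) = 16170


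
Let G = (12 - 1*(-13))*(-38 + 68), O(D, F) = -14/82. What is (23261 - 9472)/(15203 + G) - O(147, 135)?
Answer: 677020/654073 ≈ 1.0351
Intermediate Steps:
O(D, F) = -7/41 (O(D, F) = -14*1/82 = -7/41)
G = 750 (G = (12 + 13)*30 = 25*30 = 750)
(23261 - 9472)/(15203 + G) - O(147, 135) = (23261 - 9472)/(15203 + 750) - 1*(-7/41) = 13789/15953 + 7/41 = 677020/654073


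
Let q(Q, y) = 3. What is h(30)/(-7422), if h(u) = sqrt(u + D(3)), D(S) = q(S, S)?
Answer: -sqrt(33)/7422 ≈ -0.00077399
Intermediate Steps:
D(S) = 3
h(u) = sqrt(3 + u) (h(u) = sqrt(u + 3) = sqrt(3 + u))
h(30)/(-7422) = sqrt(3 + 30)/(-7422) = sqrt(33)*(-1/7422) = -sqrt(33)/7422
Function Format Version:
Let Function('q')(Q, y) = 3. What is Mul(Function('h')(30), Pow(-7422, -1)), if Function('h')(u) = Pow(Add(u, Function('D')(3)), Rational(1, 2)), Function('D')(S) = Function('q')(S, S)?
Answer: Mul(Rational(-1, 7422), Pow(33, Rational(1, 2))) ≈ -0.00077399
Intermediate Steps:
Function('D')(S) = 3
Function('h')(u) = Pow(Add(3, u), Rational(1, 2)) (Function('h')(u) = Pow(Add(u, 3), Rational(1, 2)) = Pow(Add(3, u), Rational(1, 2)))
Mul(Function('h')(30), Pow(-7422, -1)) = Mul(Pow(Add(3, 30), Rational(1, 2)), Pow(-7422, -1)) = Mul(Pow(33, Rational(1, 2)), Rational(-1, 7422)) = Mul(Rational(-1, 7422), Pow(33, Rational(1, 2)))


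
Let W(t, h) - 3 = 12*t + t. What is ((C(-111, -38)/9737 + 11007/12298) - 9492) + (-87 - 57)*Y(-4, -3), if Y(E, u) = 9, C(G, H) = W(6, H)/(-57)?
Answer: -1887881881269/175012838 ≈ -10787.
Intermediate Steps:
W(t, h) = 3 + 13*t (W(t, h) = 3 + (12*t + t) = 3 + 13*t)
C(G, H) = -27/19 (C(G, H) = (3 + 13*6)/(-57) = (3 + 78)*(-1/57) = 81*(-1/57) = -27/19)
((C(-111, -38)/9737 + 11007/12298) - 9492) + (-87 - 57)*Y(-4, -3) = ((-27/19/9737 + 11007/12298) - 9492) + (-87 - 57)*9 = ((-27/19*1/9737 + 11007*(1/12298)) - 9492) - 144*9 = ((-27/185003 + 11007/12298) - 9492) - 1296 = (156615075/175012838 - 9492) - 1296 = -1661065243221/175012838 - 1296 = -1887881881269/175012838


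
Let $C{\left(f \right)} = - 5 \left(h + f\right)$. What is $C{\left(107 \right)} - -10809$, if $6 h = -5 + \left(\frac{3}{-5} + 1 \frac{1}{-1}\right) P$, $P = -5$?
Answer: $\frac{20543}{2} \approx 10272.0$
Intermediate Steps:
$h = \frac{1}{2}$ ($h = \frac{-5 + \left(\frac{3}{-5} + 1 \frac{1}{-1}\right) \left(-5\right)}{6} = \frac{-5 + \left(3 \left(- \frac{1}{5}\right) + 1 \left(-1\right)\right) \left(-5\right)}{6} = \frac{-5 + \left(- \frac{3}{5} - 1\right) \left(-5\right)}{6} = \frac{-5 - -8}{6} = \frac{-5 + 8}{6} = \frac{1}{6} \cdot 3 = \frac{1}{2} \approx 0.5$)
$C{\left(f \right)} = - \frac{5}{2} - 5 f$ ($C{\left(f \right)} = - 5 \left(\frac{1}{2} + f\right) = - \frac{5}{2} - 5 f$)
$C{\left(107 \right)} - -10809 = \left(- \frac{5}{2} - 535\right) - -10809 = \left(- \frac{5}{2} - 535\right) + 10809 = - \frac{1075}{2} + 10809 = \frac{20543}{2}$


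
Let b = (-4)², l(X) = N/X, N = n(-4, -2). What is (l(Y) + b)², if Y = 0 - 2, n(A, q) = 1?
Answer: 961/4 ≈ 240.25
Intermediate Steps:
N = 1
Y = -2
l(X) = 1/X
b = 16
(l(Y) + b)² = (1/(-2) + 16)² = (-½ + 16)² = (31/2)² = 961/4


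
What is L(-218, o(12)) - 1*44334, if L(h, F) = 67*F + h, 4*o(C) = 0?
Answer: -44552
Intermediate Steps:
o(C) = 0 (o(C) = (1/4)*0 = 0)
L(h, F) = h + 67*F
L(-218, o(12)) - 1*44334 = (-218 + 67*0) - 1*44334 = (-218 + 0) - 44334 = -218 - 44334 = -44552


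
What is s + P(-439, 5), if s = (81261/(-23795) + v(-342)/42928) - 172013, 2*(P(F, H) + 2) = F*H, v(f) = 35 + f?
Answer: -176833025730273/1021471760 ≈ -1.7312e+5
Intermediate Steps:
P(F, H) = -2 + F*H/2 (P(F, H) = -2 + (F*H)/2 = -2 + F*H/2)
s = -175709917530153/1021471760 (s = (81261/(-23795) + (35 - 342)/42928) - 172013 = (81261*(-1/23795) - 307*1/42928) - 172013 = (-81261/23795 - 307/42928) - 172013 = -3495677273/1021471760 - 172013 = -175709917530153/1021471760 ≈ -1.7202e+5)
s + P(-439, 5) = -175709917530153/1021471760 + (-2 + (1/2)*(-439)*5) = -175709917530153/1021471760 + (-2 - 2195/2) = -175709917530153/1021471760 - 2199/2 = -176833025730273/1021471760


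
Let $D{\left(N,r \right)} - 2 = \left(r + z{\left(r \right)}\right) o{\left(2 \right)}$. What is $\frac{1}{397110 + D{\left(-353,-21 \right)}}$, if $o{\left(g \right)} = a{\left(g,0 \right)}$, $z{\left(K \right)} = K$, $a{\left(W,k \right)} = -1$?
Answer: $\frac{1}{397154} \approx 2.5179 \cdot 10^{-6}$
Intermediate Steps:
$o{\left(g \right)} = -1$
$D{\left(N,r \right)} = 2 - 2 r$ ($D{\left(N,r \right)} = 2 + \left(r + r\right) \left(-1\right) = 2 + 2 r \left(-1\right) = 2 - 2 r$)
$\frac{1}{397110 + D{\left(-353,-21 \right)}} = \frac{1}{397110 + \left(2 - -42\right)} = \frac{1}{397110 + \left(2 + 42\right)} = \frac{1}{397110 + 44} = \frac{1}{397154}$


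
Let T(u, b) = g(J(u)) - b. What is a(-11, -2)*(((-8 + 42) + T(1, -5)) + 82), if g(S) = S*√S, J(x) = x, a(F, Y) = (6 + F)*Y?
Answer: 1220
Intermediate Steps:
a(F, Y) = Y*(6 + F)
g(S) = S^(3/2)
T(u, b) = u^(3/2) - b
a(-11, -2)*(((-8 + 42) + T(1, -5)) + 82) = (-2*(6 - 11))*(((-8 + 42) + (1^(3/2) - 1*(-5))) + 82) = (-2*(-5))*((34 + (1 + 5)) + 82) = 10*((34 + 6) + 82) = 10*(40 + 82) = 10*122 = 1220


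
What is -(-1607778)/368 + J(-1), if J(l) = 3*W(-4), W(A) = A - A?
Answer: 803889/184 ≈ 4369.0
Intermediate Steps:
W(A) = 0
J(l) = 0 (J(l) = 3*0 = 0)
-(-1607778)/368 + J(-1) = -(-1607778)/368 + 0 = -1074*(-1497/368) + 0 = 803889/184 + 0 = 803889/184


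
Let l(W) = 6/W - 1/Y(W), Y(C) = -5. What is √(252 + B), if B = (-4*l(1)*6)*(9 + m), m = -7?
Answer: 2*I*√285/5 ≈ 6.7528*I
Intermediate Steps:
l(W) = ⅕ + 6/W (l(W) = 6/W - 1/(-5) = 6/W - 1*(-⅕) = 6/W + ⅕ = ⅕ + 6/W)
B = -1488/5 (B = (-4*(30 + 1)/(5*1)*6)*(9 - 7) = (-4*31/5*6)*2 = -124/5*6*2 = -744/5*2 = -1488/5 ≈ -297.60)
√(252 + B) = √(252 - 1488/5) = √(-228/5) = 2*I*√285/5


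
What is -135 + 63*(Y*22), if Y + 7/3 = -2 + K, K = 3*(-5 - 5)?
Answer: -47721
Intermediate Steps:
K = -30 (K = 3*(-10) = -30)
Y = -103/3 (Y = -7/3 + (-2 - 30) = -7/3 - 32 = -103/3 ≈ -34.333)
-135 + 63*(Y*22) = -135 + 63*(-103/3*22) = -135 + 63*(-2266/3) = -135 - 47586 = -47721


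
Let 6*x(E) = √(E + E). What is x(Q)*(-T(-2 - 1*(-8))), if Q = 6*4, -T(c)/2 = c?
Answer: 8*√3 ≈ 13.856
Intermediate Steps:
T(c) = -2*c
Q = 24
x(E) = √2*√E/6 (x(E) = √(E + E)/6 = √(2*E)/6 = (√2*√E)/6 = √2*√E/6)
x(Q)*(-T(-2 - 1*(-8))) = (√2*√24/6)*(-(-2)*(-2 - 1*(-8))) = (√2*(2*√6)/6)*(-(-2)*(-2 + 8)) = (2*√3/3)*(-(-2)*6) = (2*√3/3)*(-1*(-12)) = (2*√3/3)*12 = 8*√3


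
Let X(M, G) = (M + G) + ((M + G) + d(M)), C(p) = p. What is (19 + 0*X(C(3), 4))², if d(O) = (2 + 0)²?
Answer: 361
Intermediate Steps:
d(O) = 4 (d(O) = 2² = 4)
X(M, G) = 4 + 2*G + 2*M (X(M, G) = (M + G) + ((M + G) + 4) = (G + M) + ((G + M) + 4) = (G + M) + (4 + G + M) = 4 + 2*G + 2*M)
(19 + 0*X(C(3), 4))² = (19 + 0*(4 + 2*4 + 2*3))² = (19 + 0*(4 + 8 + 6))² = (19 + 0*18)² = (19 + 0)² = 19² = 361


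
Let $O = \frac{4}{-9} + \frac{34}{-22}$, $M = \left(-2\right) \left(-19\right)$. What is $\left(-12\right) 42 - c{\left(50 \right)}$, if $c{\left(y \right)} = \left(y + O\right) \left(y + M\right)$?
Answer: $- \frac{42560}{9} \approx -4728.9$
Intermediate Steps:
$M = 38$
$O = - \frac{197}{99}$ ($O = 4 \left(- \frac{1}{9}\right) + 34 \left(- \frac{1}{22}\right) = - \frac{4}{9} - \frac{17}{11} = - \frac{197}{99} \approx -1.9899$)
$c{\left(y \right)} = \left(38 + y\right) \left(- \frac{197}{99} + y\right)$ ($c{\left(y \right)} = \left(y - \frac{197}{99}\right) \left(y + 38\right) = \left(- \frac{197}{99} + y\right) \left(38 + y\right) = \left(38 + y\right) \left(- \frac{197}{99} + y\right)$)
$\left(-12\right) 42 - c{\left(50 \right)} = \left(-12\right) 42 - \left(- \frac{7486}{99} + 50^{2} + \frac{3565}{99} \cdot 50\right) = -504 - \left(- \frac{7486}{99} + 2500 + \frac{178250}{99}\right) = -504 - \frac{38024}{9} = - \frac{42560}{9}$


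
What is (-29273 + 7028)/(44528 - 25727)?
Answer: -7415/6267 ≈ -1.1832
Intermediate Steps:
(-29273 + 7028)/(44528 - 25727) = -22245/18801 = -22245*1/18801 = -7415/6267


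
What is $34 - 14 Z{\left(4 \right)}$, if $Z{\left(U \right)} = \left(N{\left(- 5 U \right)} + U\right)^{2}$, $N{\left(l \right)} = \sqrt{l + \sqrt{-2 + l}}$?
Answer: $34 - 14 \left(4 + \sqrt{-20 + i \sqrt{22}}\right)^{2} \approx 31.661 - 569.93 i$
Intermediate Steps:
$Z{\left(U \right)} = \left(U + \sqrt{\sqrt{-2 - 5 U} - 5 U}\right)^{2}$ ($Z{\left(U \right)} = \left(\sqrt{- 5 U + \sqrt{-2 - 5 U}} + U\right)^{2} = \left(\sqrt{\sqrt{-2 - 5 U} - 5 U} + U\right)^{2} = \left(U + \sqrt{\sqrt{-2 - 5 U} - 5 U}\right)^{2}$)
$34 - 14 Z{\left(4 \right)} = 34 - 14 \left(4 + \sqrt{\sqrt{-2 - 20} - 20}\right)^{2} = 34 - 14 \left(4 + \sqrt{\sqrt{-22} - 20}\right)^{2} = 34 - 14 \left(4 + \sqrt{i \sqrt{22} - 20}\right)^{2} = 34 - 14 \left(4 + \sqrt{-20 + i \sqrt{22}}\right)^{2}$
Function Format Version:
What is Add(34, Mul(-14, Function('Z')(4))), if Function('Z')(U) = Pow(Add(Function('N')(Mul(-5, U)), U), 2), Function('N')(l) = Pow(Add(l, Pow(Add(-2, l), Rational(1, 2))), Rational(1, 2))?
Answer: Add(34, Mul(-14, Pow(Add(4, Pow(Add(-20, Mul(I, Pow(22, Rational(1, 2)))), Rational(1, 2))), 2))) ≈ Add(31.661, Mul(-569.93, I))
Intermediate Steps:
Function('Z')(U) = Pow(Add(U, Pow(Add(Pow(Add(-2, Mul(-5, U)), Rational(1, 2)), Mul(-5, U)), Rational(1, 2))), 2) (Function('Z')(U) = Pow(Add(Pow(Add(Mul(-5, U), Pow(Add(-2, Mul(-5, U)), Rational(1, 2))), Rational(1, 2)), U), 2) = Pow(Add(Pow(Add(Pow(Add(-2, Mul(-5, U)), Rational(1, 2)), Mul(-5, U)), Rational(1, 2)), U), 2) = Pow(Add(U, Pow(Add(Pow(Add(-2, Mul(-5, U)), Rational(1, 2)), Mul(-5, U)), Rational(1, 2))), 2))
Add(34, Mul(-14, Function('Z')(4))) = Add(34, Mul(-14, Pow(Add(4, Pow(Add(Pow(Add(-2, Mul(-5, 4)), Rational(1, 2)), Mul(-5, 4)), Rational(1, 2))), 2))) = Add(34, Mul(-14, Pow(Add(4, Pow(Add(Pow(Add(-2, -20), Rational(1, 2)), -20), Rational(1, 2))), 2))) = Add(34, Mul(-14, Pow(Add(4, Pow(Add(Pow(-22, Rational(1, 2)), -20), Rational(1, 2))), 2))) = Add(34, Mul(-14, Pow(Add(4, Pow(Add(Mul(I, Pow(22, Rational(1, 2))), -20), Rational(1, 2))), 2))) = Add(34, Mul(-14, Pow(Add(4, Pow(Add(-20, Mul(I, Pow(22, Rational(1, 2)))), Rational(1, 2))), 2)))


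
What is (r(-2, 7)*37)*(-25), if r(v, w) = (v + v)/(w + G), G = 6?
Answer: 3700/13 ≈ 284.62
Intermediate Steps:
r(v, w) = 2*v/(6 + w) (r(v, w) = (v + v)/(w + 6) = (2*v)/(6 + w) = 2*v/(6 + w))
(r(-2, 7)*37)*(-25) = ((2*(-2)/(6 + 7))*37)*(-25) = ((2*(-2)/13)*37)*(-25) = ((2*(-2)*(1/13))*37)*(-25) = -4/13*37*(-25) = -148/13*(-25) = 3700/13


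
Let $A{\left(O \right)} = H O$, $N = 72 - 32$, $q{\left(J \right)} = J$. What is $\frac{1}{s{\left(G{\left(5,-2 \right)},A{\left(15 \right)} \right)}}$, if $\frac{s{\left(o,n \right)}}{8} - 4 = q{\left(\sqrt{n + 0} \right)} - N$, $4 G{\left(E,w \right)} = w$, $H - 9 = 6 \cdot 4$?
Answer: $- \frac{1}{178} - \frac{\sqrt{55}}{2136} \approx -0.00909$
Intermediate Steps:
$N = 40$
$H = 33$ ($H = 9 + 6 \cdot 4 = 9 + 24 = 33$)
$G{\left(E,w \right)} = \frac{w}{4}$
$A{\left(O \right)} = 33 O$
$s{\left(o,n \right)} = -288 + 8 \sqrt{n}$ ($s{\left(o,n \right)} = 32 + 8 \left(\sqrt{n + 0} - 40\right) = 32 + 8 \left(\sqrt{n} - 40\right) = 32 + 8 \left(-40 + \sqrt{n}\right) = 32 + \left(-320 + 8 \sqrt{n}\right) = -288 + 8 \sqrt{n}$)
$\frac{1}{s{\left(G{\left(5,-2 \right)},A{\left(15 \right)} \right)}} = \frac{1}{-288 + 8 \sqrt{33 \cdot 15}} = \frac{1}{-288 + 8 \sqrt{495}} = \frac{1}{-288 + 8 \cdot 3 \sqrt{55}} = \frac{1}{-288 + 24 \sqrt{55}}$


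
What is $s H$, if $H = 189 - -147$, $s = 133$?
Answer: $44688$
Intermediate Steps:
$H = 336$ ($H = 189 + 147 = 336$)
$s H = 133 \cdot 336 = 44688$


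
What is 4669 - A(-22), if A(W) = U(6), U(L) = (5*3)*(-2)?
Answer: 4699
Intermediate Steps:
U(L) = -30 (U(L) = 15*(-2) = -30)
A(W) = -30
4669 - A(-22) = 4669 - 1*(-30) = 4669 + 30 = 4699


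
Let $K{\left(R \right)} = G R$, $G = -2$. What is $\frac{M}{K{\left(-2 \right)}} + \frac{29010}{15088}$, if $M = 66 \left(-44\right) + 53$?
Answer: $- \frac{5362481}{7544} \approx -710.83$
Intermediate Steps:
$M = -2851$ ($M = -2904 + 53 = -2851$)
$K{\left(R \right)} = - 2 R$
$\frac{M}{K{\left(-2 \right)}} + \frac{29010}{15088} = - \frac{2851}{\left(-2\right) \left(-2\right)} + \frac{29010}{15088} = - \frac{2851}{4} + 29010 \cdot \frac{1}{15088} = \left(-2851\right) \frac{1}{4} + \frac{14505}{7544} = - \frac{2851}{4} + \frac{14505}{7544} = - \frac{5362481}{7544}$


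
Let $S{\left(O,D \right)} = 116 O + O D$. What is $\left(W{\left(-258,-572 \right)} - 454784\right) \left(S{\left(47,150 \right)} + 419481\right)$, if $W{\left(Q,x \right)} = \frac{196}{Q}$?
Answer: $- \frac{25343247745022}{129} \approx -1.9646 \cdot 10^{11}$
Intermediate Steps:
$S{\left(O,D \right)} = 116 O + D O$
$\left(W{\left(-258,-572 \right)} - 454784\right) \left(S{\left(47,150 \right)} + 419481\right) = \left(\frac{196}{-258} - 454784\right) \left(47 \left(116 + 150\right) + 419481\right) = \left(196 \left(- \frac{1}{258}\right) - 454784\right) \left(47 \cdot 266 + 419481\right) = \left(- \frac{98}{129} - 454784\right) \left(12502 + 419481\right) = \left(- \frac{58667234}{129}\right) 431983 = - \frac{25343247745022}{129}$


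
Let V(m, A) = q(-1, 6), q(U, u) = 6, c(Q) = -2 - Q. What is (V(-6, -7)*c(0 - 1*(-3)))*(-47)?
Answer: 1410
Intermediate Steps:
V(m, A) = 6
(V(-6, -7)*c(0 - 1*(-3)))*(-47) = (6*(-2 - (0 - 1*(-3))))*(-47) = (6*(-2 - (0 + 3)))*(-47) = (6*(-2 - 1*3))*(-47) = (6*(-2 - 3))*(-47) = (6*(-5))*(-47) = -30*(-47) = 1410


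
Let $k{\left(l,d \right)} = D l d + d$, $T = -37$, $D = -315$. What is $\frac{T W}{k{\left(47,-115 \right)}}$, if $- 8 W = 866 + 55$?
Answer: $\frac{34077}{13619680} \approx 0.002502$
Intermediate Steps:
$k{\left(l,d \right)} = d - 315 d l$ ($k{\left(l,d \right)} = - 315 l d + d = - 315 d l + d = d - 315 d l$)
$W = - \frac{921}{8}$ ($W = - \frac{866 + 55}{8} = \left(- \frac{1}{8}\right) 921 = - \frac{921}{8} \approx -115.13$)
$\frac{T W}{k{\left(47,-115 \right)}} = \frac{\left(-37\right) \left(- \frac{921}{8}\right)}{\left(-115\right) \left(1 - 14805\right)} = \frac{34077}{8 \left(- 115 \left(1 - 14805\right)\right)} = \frac{34077}{8 \left(\left(-115\right) \left(-14804\right)\right)} = \frac{34077}{8 \cdot 1702460} = \frac{34077}{8} \cdot \frac{1}{1702460} = \frac{34077}{13619680}$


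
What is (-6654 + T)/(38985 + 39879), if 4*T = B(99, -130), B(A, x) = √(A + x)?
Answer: -1109/13144 + I*√31/315456 ≈ -0.084373 + 1.765e-5*I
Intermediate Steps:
T = I*√31/4 (T = √(99 - 130)/4 = √(-31)/4 = (I*√31)/4 = I*√31/4 ≈ 1.3919*I)
(-6654 + T)/(38985 + 39879) = (-6654 + I*√31/4)/(38985 + 39879) = (-6654 + I*√31/4)/78864 = (-6654 + I*√31/4)*(1/78864) = -1109/13144 + I*√31/315456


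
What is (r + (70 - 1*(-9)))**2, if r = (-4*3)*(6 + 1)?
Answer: 25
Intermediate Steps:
r = -84 (r = -12*7 = -84)
(r + (70 - 1*(-9)))**2 = (-84 + (70 - 1*(-9)))**2 = (-84 + (70 + 9))**2 = (-84 + 79)**2 = (-5)**2 = 25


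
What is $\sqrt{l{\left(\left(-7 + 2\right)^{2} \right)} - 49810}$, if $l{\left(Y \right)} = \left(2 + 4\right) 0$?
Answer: $i \sqrt{49810} \approx 223.18 i$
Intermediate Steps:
$l{\left(Y \right)} = 0$ ($l{\left(Y \right)} = 6 \cdot 0 = 0$)
$\sqrt{l{\left(\left(-7 + 2\right)^{2} \right)} - 49810} = \sqrt{0 - 49810} = \sqrt{-49810} = i \sqrt{49810}$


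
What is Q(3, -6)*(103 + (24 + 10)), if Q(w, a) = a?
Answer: -822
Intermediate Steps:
Q(3, -6)*(103 + (24 + 10)) = -6*(103 + (24 + 10)) = -6*(103 + 34) = -6*137 = -822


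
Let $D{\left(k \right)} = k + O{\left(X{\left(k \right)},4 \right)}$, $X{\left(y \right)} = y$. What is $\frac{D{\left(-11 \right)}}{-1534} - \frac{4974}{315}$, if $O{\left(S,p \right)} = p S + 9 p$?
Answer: $- \frac{2541377}{161070} \approx -15.778$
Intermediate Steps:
$O{\left(S,p \right)} = 9 p + S p$ ($O{\left(S,p \right)} = S p + 9 p = 9 p + S p$)
$D{\left(k \right)} = 36 + 5 k$ ($D{\left(k \right)} = k + 4 \left(9 + k\right) = k + \left(36 + 4 k\right) = 36 + 5 k$)
$\frac{D{\left(-11 \right)}}{-1534} - \frac{4974}{315} = \frac{36 + 5 \left(-11\right)}{-1534} - \frac{4974}{315} = \left(36 - 55\right) \left(- \frac{1}{1534}\right) - \frac{1658}{105} = \left(-19\right) \left(- \frac{1}{1534}\right) - \frac{1658}{105} = \frac{19}{1534} - \frac{1658}{105} = - \frac{2541377}{161070}$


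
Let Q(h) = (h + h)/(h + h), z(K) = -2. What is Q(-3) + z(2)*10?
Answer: -19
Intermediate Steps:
Q(h) = 1 (Q(h) = (2*h)/((2*h)) = (2*h)*(1/(2*h)) = 1)
Q(-3) + z(2)*10 = 1 - 2*10 = 1 - 20 = -19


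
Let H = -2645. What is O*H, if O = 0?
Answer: 0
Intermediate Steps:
O*H = 0*(-2645) = 0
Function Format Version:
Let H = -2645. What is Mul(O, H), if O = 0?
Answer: 0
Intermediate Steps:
Mul(O, H) = Mul(0, -2645) = 0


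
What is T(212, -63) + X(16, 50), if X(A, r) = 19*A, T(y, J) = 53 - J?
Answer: 420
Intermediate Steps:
T(212, -63) + X(16, 50) = (53 - 1*(-63)) + 19*16 = (53 + 63) + 304 = 116 + 304 = 420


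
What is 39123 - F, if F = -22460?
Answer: 61583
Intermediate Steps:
39123 - F = 39123 - 1*(-22460) = 39123 + 22460 = 61583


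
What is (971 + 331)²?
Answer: 1695204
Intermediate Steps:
(971 + 331)² = 1302² = 1695204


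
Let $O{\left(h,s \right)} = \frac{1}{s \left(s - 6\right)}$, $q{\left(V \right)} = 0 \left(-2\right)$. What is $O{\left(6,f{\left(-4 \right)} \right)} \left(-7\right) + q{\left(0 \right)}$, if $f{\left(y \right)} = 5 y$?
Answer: $- \frac{7}{520} \approx -0.013462$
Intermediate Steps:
$q{\left(V \right)} = 0$
$O{\left(h,s \right)} = \frac{1}{s \left(-6 + s\right)}$ ($O{\left(h,s \right)} = \frac{1}{s \left(s - 6\right)} = \frac{1}{s \left(-6 + s\right)}$)
$O{\left(6,f{\left(-4 \right)} \right)} \left(-7\right) + q{\left(0 \right)} = \frac{1}{5 \left(-4\right) \left(-6 + 5 \left(-4\right)\right)} \left(-7\right) + 0 = \frac{1}{\left(-20\right) \left(-6 - 20\right)} \left(-7\right) + 0 = - \frac{1}{20 \left(-26\right)} \left(-7\right) + 0 = \left(- \frac{1}{20}\right) \left(- \frac{1}{26}\right) \left(-7\right) + 0 = \frac{1}{520} \left(-7\right) + 0 = - \frac{7}{520} + 0 = - \frac{7}{520}$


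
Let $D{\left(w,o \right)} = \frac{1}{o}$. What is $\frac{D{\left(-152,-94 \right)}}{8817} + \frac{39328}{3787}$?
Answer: $\frac{32594963957}{3138658026} \approx 10.385$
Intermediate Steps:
$\frac{D{\left(-152,-94 \right)}}{8817} + \frac{39328}{3787} = \frac{1}{\left(-94\right) 8817} + \frac{39328}{3787} = \left(- \frac{1}{94}\right) \frac{1}{8817} + 39328 \cdot \frac{1}{3787} = - \frac{1}{828798} + \frac{39328}{3787} = \frac{32594963957}{3138658026}$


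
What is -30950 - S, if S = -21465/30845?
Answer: -190926257/6169 ≈ -30949.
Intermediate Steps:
S = -4293/6169 (S = -21465*1/30845 = -4293/6169 ≈ -0.69590)
-30950 - S = -30950 - 1*(-4293/6169) = -30950 + 4293/6169 = -190926257/6169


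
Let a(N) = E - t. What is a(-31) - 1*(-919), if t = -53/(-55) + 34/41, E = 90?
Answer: 2271252/2255 ≈ 1007.2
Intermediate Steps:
t = 4043/2255 (t = -53*(-1/55) + 34*(1/41) = 53/55 + 34/41 = 4043/2255 ≈ 1.7929)
a(N) = 198907/2255 (a(N) = 90 - 1*4043/2255 = 90 - 4043/2255 = 198907/2255)
a(-31) - 1*(-919) = 198907/2255 - 1*(-919) = 198907/2255 + 919 = 2271252/2255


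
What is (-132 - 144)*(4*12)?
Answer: -13248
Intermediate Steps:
(-132 - 144)*(4*12) = -276*48 = -13248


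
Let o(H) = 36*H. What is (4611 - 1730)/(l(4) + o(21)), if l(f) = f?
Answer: 2881/760 ≈ 3.7908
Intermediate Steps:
(4611 - 1730)/(l(4) + o(21)) = (4611 - 1730)/(4 + 36*21) = 2881/(4 + 756) = 2881/760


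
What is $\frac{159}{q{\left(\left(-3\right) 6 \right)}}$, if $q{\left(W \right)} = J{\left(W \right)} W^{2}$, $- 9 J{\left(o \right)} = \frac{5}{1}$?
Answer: $- \frac{53}{60} \approx -0.88333$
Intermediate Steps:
$J{\left(o \right)} = - \frac{5}{9}$ ($J{\left(o \right)} = - \frac{5 \cdot 1^{-1}}{9} = - \frac{5 \cdot 1}{9} = \left(- \frac{1}{9}\right) 5 = - \frac{5}{9}$)
$q{\left(W \right)} = - \frac{5 W^{2}}{9}$
$\frac{159}{q{\left(\left(-3\right) 6 \right)}} = \frac{159}{\left(- \frac{5}{9}\right) \left(\left(-3\right) 6\right)^{2}} = \frac{159}{\left(- \frac{5}{9}\right) \left(-18\right)^{2}} = \frac{159}{\left(- \frac{5}{9}\right) 324} = \frac{159}{-180} = 159 \left(- \frac{1}{180}\right) = - \frac{53}{60}$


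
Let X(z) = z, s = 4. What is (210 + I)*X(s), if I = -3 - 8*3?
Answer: 732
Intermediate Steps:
I = -27 (I = -3 - 24 = -27)
(210 + I)*X(s) = (210 - 27)*4 = 183*4 = 732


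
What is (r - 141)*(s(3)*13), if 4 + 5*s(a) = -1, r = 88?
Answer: 689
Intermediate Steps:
s(a) = -1 (s(a) = -⅘ + (⅕)*(-1) = -⅘ - ⅕ = -1)
(r - 141)*(s(3)*13) = (88 - 141)*(-1*13) = -53*(-13) = 689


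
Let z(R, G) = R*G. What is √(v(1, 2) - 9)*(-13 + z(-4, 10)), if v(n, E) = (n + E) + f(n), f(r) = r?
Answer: -53*I*√5 ≈ -118.51*I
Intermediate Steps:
z(R, G) = G*R
v(n, E) = E + 2*n (v(n, E) = (n + E) + n = (E + n) + n = E + 2*n)
√(v(1, 2) - 9)*(-13 + z(-4, 10)) = √((2 + 2*1) - 9)*(-13 + 10*(-4)) = √((2 + 2) - 9)*(-13 - 40) = √(4 - 9)*(-53) = √(-5)*(-53) = (I*√5)*(-53) = -53*I*√5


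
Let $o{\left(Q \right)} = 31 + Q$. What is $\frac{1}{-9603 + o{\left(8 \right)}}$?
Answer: $- \frac{1}{9564} \approx -0.00010456$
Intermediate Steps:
$\frac{1}{-9603 + o{\left(8 \right)}} = \frac{1}{-9603 + \left(31 + 8\right)} = \frac{1}{-9603 + 39} = \frac{1}{-9564} = - \frac{1}{9564}$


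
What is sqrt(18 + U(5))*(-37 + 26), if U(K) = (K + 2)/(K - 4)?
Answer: -55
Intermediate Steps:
U(K) = (2 + K)/(-4 + K)
sqrt(18 + U(5))*(-37 + 26) = sqrt(18 + (2 + 5)/(-4 + 5))*(-37 + 26) = sqrt(18 + 7/1)*(-11) = sqrt(18 + 1*7)*(-11) = sqrt(18 + 7)*(-11) = sqrt(25)*(-11) = 5*(-11) = -55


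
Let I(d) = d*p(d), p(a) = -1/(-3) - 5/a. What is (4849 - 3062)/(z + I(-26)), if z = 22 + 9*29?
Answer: 5361/808 ≈ 6.6349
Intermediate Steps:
z = 283 (z = 22 + 261 = 283)
p(a) = ⅓ - 5/a (p(a) = -1*(-⅓) - 5/a = ⅓ - 5/a)
I(d) = -5 + d/3 (I(d) = d*((-15 + d)/(3*d)) = -5 + d/3)
(4849 - 3062)/(z + I(-26)) = (4849 - 3062)/(283 + (-5 + (⅓)*(-26))) = 1787/(283 + (-5 - 26/3)) = 1787/(283 - 41/3) = 1787/(808/3) = 1787*(3/808) = 5361/808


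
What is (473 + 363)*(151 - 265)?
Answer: -95304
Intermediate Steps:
(473 + 363)*(151 - 265) = 836*(-114) = -95304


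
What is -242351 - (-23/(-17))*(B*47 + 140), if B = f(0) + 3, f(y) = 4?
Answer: -4130754/17 ≈ -2.4299e+5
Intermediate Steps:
B = 7 (B = 4 + 3 = 7)
-242351 - (-23/(-17))*(B*47 + 140) = -242351 - (-23/(-17))*(7*47 + 140) = -242351 - (-23*(-1/17))*(329 + 140) = -242351 - 23*469/17 = -242351 - 1*10787/17 = -242351 - 10787/17 = -4130754/17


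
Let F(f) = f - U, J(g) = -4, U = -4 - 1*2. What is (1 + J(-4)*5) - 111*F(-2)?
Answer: -463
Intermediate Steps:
U = -6 (U = -4 - 2 = -6)
F(f) = 6 + f (F(f) = f - 1*(-6) = f + 6 = 6 + f)
(1 + J(-4)*5) - 111*F(-2) = (1 - 4*5) - 111*(6 - 2) = (1 - 20) - 111*4 = -19 - 444 = -463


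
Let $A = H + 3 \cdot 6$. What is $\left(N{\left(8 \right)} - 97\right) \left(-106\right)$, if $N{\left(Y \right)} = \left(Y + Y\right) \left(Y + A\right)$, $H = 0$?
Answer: $-33814$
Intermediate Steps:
$A = 18$ ($A = 0 + 3 \cdot 6 = 0 + 18 = 18$)
$N{\left(Y \right)} = 2 Y \left(18 + Y\right)$ ($N{\left(Y \right)} = \left(Y + Y\right) \left(Y + 18\right) = 2 Y \left(18 + Y\right)$)
$\left(N{\left(8 \right)} - 97\right) \left(-106\right) = \left(2 \cdot 8 \left(18 + 8\right) - 97\right) \left(-106\right) = \left(2 \cdot 8 \cdot 26 - 97\right) \left(-106\right) = \left(416 - 97\right) \left(-106\right) = 319 \left(-106\right) = -33814$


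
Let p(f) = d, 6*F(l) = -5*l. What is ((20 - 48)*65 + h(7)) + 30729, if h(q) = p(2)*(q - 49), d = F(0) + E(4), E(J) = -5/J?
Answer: 57923/2 ≈ 28962.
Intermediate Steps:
F(l) = -5*l/6 (F(l) = (-5*l)/6 = -5*l/6)
d = -5/4 (d = -⅚*0 - 5/4 = 0 - 5*¼ = 0 - 5/4 = -5/4 ≈ -1.2500)
p(f) = -5/4
h(q) = 245/4 - 5*q/4 (h(q) = -5*(q - 49)/4 = -5*(-49 + q)/4 = 245/4 - 5*q/4)
((20 - 48)*65 + h(7)) + 30729 = ((20 - 48)*65 + (245/4 - 5/4*7)) + 30729 = (-28*65 + (245/4 - 35/4)) + 30729 = (-1820 + 105/2) + 30729 = -3535/2 + 30729 = 57923/2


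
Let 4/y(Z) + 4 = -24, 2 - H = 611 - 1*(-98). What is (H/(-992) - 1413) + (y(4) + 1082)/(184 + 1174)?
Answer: -6655144509/4714976 ≈ -1411.5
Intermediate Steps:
H = -707 (H = 2 - (611 - 1*(-98)) = 2 - (611 + 98) = 2 - 1*709 = 2 - 709 = -707)
y(Z) = -⅐ (y(Z) = 4/(-4 - 24) = 4/(-28) = 4*(-1/28) = -⅐)
(H/(-992) - 1413) + (y(4) + 1082)/(184 + 1174) = (-707/(-992) - 1413) + (-⅐ + 1082)/(184 + 1174) = (-707*(-1/992) - 1413) + (7573/7)/1358 = (707/992 - 1413) + (7573/7)*(1/1358) = -1400989/992 + 7573/9506 = -6655144509/4714976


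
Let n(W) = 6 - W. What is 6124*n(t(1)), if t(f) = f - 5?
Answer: 61240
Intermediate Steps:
t(f) = -5 + f
6124*n(t(1)) = 6124*(6 - (-5 + 1)) = 6124*(6 - 1*(-4)) = 6124*(6 + 4) = 6124*10 = 61240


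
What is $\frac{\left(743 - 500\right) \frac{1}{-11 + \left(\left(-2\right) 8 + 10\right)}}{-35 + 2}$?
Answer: $\frac{81}{187} \approx 0.43316$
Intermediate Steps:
$\frac{\left(743 - 500\right) \frac{1}{-11 + \left(\left(-2\right) 8 + 10\right)}}{-35 + 2} = \frac{243 \frac{1}{-11 + \left(-16 + 10\right)}}{-33} = \frac{243}{-11 - 6} \left(- \frac{1}{33}\right) = \frac{243}{-17} \left(- \frac{1}{33}\right) = 243 \left(- \frac{1}{17}\right) \left(- \frac{1}{33}\right) = \left(- \frac{243}{17}\right) \left(- \frac{1}{33}\right) = \frac{81}{187}$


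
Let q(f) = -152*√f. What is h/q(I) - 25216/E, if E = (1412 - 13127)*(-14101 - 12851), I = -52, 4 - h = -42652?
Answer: -3152/39467835 + 2666*I*√13/247 ≈ -7.9863e-5 + 38.917*I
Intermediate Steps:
h = 42656 (h = 4 - 1*(-42652) = 4 + 42652 = 42656)
E = 315742680 (E = -11715*(-26952) = 315742680)
h/q(I) - 25216/E = 42656/((-304*I*√13)) - 25216/315742680 = 42656/((-304*I*√13)) - 25216*1/315742680 = 42656/((-304*I*√13)) - 3152/39467835 = 42656*(I*√13/3952) - 3152/39467835 = 2666*I*√13/247 - 3152/39467835 = -3152/39467835 + 2666*I*√13/247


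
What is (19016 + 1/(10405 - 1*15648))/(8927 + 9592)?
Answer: 33233629/32365039 ≈ 1.0268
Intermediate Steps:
(19016 + 1/(10405 - 1*15648))/(8927 + 9592) = (19016 + 1/(10405 - 15648))/18519 = (19016 + 1/(-5243))*(1/18519) = (19016 - 1/5243)*(1/18519) = (99700887/5243)*(1/18519) = 33233629/32365039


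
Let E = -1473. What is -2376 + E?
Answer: -3849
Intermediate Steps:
-2376 + E = -2376 - 1473 = -3849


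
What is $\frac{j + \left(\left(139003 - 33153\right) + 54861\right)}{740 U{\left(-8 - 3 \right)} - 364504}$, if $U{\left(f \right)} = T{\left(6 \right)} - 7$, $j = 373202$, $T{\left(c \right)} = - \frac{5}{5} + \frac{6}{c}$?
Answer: $- \frac{177971}{123228} \approx -1.4442$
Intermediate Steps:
$T{\left(c \right)} = -1 + \frac{6}{c}$ ($T{\left(c \right)} = \left(-5\right) \frac{1}{5} + \frac{6}{c} = -1 + \frac{6}{c}$)
$U{\left(f \right)} = -7$ ($U{\left(f \right)} = \frac{6 - 6}{6} - 7 = \frac{1}{6} \cdot 0 - 7 = 0 - 7 = -7$)
$\frac{j + \left(\left(139003 - 33153\right) + 54861\right)}{740 U{\left(-8 - 3 \right)} - 364504} = \frac{373202 + \left(\left(139003 - 33153\right) + 54861\right)}{740 \left(-7\right) - 364504} = \frac{373202 + \left(105850 + 54861\right)}{-5180 - 364504} = \frac{373202 + 160711}{-369684} = 533913 \left(- \frac{1}{369684}\right) = - \frac{177971}{123228}$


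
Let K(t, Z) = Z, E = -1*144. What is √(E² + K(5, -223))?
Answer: √20513 ≈ 143.22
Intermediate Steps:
E = -144
√(E² + K(5, -223)) = √((-144)² - 223) = √(20736 - 223) = √20513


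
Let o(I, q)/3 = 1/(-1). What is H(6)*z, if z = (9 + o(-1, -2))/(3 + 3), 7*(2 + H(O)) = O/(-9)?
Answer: -44/21 ≈ -2.0952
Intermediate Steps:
H(O) = -2 - O/63 (H(O) = -2 + (O/(-9))/7 = -2 + (O*(-⅑))/7 = -2 + (-O/9)/7 = -2 - O/63)
o(I, q) = -3 (o(I, q) = 3/(-1) = 3*(-1) = -3)
z = 1 (z = (9 - 3)/(3 + 3) = 6/6 = 6*(⅙) = 1)
H(6)*z = (-2 - 1/63*6)*1 = (-2 - 2/21)*1 = -44/21*1 = -44/21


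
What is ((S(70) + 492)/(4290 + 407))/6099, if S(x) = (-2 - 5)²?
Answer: 541/28647003 ≈ 1.8885e-5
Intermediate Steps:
S(x) = 49 (S(x) = (-7)² = 49)
((S(70) + 492)/(4290 + 407))/6099 = ((49 + 492)/(4290 + 407))/6099 = (541/4697)*(1/6099) = 541/28647003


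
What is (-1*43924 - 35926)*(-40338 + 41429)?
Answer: -87116350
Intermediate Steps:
(-1*43924 - 35926)*(-40338 + 41429) = (-43924 - 35926)*1091 = -79850*1091 = -87116350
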